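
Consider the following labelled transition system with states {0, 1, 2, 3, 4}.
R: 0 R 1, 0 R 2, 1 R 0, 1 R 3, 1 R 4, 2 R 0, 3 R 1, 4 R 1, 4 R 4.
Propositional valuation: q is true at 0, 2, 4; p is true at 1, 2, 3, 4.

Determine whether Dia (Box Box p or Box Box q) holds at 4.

At 4: Dia (Box Box p or Box Box q) requires Box Box p or Box Box q at some successor in {1, 4}.
  Box Box p or Box Box q holds at 1, so Dia (Box Box p or Box Box q) is true at 4.
    At 1: Box Box p is true, Box Box q is false, so Box Box p or Box Box q is true.
      At 1: Box Box p requires Box p at every successor {0, 3, 4}.
        At 0: Box p is true.
        At 3: Box p is true.
        At 4: Box p is true.
      So Box Box p is true at 1.
      At 1: Box Box q requires Box q at every successor {0, 3, 4}.
        Box q fails at 0, so Box Box q is false at 1.

Yes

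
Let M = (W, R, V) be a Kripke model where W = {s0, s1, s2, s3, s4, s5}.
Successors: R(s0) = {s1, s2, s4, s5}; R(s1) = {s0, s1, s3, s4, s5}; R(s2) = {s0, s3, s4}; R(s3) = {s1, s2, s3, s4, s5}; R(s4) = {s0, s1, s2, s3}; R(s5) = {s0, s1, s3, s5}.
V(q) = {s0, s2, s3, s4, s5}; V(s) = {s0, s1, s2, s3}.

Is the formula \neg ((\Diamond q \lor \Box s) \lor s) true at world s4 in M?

No

At s4: (\Diamond q \lor \Box s) \lor s is true, so \neg ((\Diamond q \lor \Box s) \lor s) is false.
  At s4: \Diamond q \lor \Box s is true, s is false, so (\Diamond q \lor \Box s) \lor s is true.
    At s4: \Diamond q is true, \Box s is true, so \Diamond q \lor \Box s is true.
      At s4: \Diamond q requires q at some successor in {s0, s1, s2, s3}.
        q holds at s0, so \Diamond q is true at s4.
      At s4: \Box s requires s at every successor {s0, s1, s2, s3}.
        At s0: s is true.
        At s1: s is true.
        At s2: s is true.
        At s3: s is true.
      So \Box s is true at s4.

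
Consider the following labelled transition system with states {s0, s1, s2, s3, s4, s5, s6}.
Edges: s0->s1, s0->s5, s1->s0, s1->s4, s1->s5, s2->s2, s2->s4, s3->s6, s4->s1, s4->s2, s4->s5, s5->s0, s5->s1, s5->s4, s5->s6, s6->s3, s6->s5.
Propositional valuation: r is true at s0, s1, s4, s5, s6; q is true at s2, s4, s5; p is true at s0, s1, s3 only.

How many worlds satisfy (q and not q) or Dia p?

Let φ = (q and not q) or Dia p. Evaluate φ at each world:
  s0 (successors {s1, s5}): φ is true.
  s1 (successors {s0, s4, s5}): φ is true.
  s2 (successors {s2, s4}): φ is false.
  s3 (successors {s6}): φ is false.
  s4 (successors {s1, s2, s5}): φ is true.
  s5 (successors {s0, s1, s4, s6}): φ is true.
  s6 (successors {s3, s5}): φ is true.
For instance, at s1:
  At s1: q and not q is false, Dia p is true, so (q and not q) or Dia p is true.
    At s1: Dia p requires p at some successor in {s0, s4, s5}.
      p holds at s0, so Dia p is true at s1.
Satisfying worlds: {s0, s1, s4, s5, s6}

5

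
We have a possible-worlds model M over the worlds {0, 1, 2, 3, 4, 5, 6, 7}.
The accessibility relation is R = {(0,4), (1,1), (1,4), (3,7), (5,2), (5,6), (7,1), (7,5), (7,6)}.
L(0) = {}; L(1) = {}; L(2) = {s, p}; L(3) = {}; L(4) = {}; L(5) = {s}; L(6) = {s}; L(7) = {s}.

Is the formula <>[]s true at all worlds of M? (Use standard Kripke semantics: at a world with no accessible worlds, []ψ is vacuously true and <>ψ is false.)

No

Let φ = <>[]s. Evaluate φ at each world:
  0 (successors {4}): φ is true.
  1 (successors {1, 4}): φ is true.
  2 (successors ∅): φ is false.
  3 (successors {7}): φ is false.
  4 (successors ∅): φ is false.
  5 (successors {2, 6}): φ is true.
  6 (successors ∅): φ is false.
  7 (successors {1, 5, 6}): φ is true.
Detail at 2 (counterexample):
  At 2: no accessible worlds, so <>[]s is false.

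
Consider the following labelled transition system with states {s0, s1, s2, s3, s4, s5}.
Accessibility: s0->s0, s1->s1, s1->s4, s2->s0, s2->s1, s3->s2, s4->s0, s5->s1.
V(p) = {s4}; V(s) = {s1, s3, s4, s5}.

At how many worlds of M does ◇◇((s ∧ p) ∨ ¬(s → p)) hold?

Let φ = ◇◇((s ∧ p) ∨ ¬(s → p)). Evaluate φ at each world:
  s0 (successors {s0}): φ is false.
  s1 (successors {s1, s4}): φ is true.
  s2 (successors {s0, s1}): φ is true.
  s3 (successors {s2}): φ is true.
  s4 (successors {s0}): φ is false.
  s5 (successors {s1}): φ is true.
For instance, at s5:
  At s5: ◇◇((s ∧ p) ∨ ¬(s → p)) requires ◇((s ∧ p) ∨ ¬(s → p)) at some successor in {s1}.
    ◇((s ∧ p) ∨ ¬(s → p)) holds at s1, so ◇◇((s ∧ p) ∨ ¬(s → p)) is true at s5.
      At s1: ◇((s ∧ p) ∨ ¬(s → p)) requires (s ∧ p) ∨ ¬(s → p) at some successor in {s1, s4}.
        (s ∧ p) ∨ ¬(s → p) holds at s1, so ◇((s ∧ p) ∨ ¬(s → p)) is true at s1.
Satisfying worlds: {s1, s2, s3, s5}

4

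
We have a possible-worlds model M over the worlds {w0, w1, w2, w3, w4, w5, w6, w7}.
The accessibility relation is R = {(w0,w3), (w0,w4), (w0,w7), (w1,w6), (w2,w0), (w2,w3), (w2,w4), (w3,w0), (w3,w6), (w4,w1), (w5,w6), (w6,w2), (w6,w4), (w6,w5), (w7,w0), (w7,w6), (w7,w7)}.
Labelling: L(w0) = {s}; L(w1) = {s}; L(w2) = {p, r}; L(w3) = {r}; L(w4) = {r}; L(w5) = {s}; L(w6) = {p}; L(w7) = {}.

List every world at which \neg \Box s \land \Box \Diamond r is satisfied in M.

Let φ = \neg \Box s \land \Box \Diamond r. Evaluate φ at each world:
  w0 (successors {w3, w4, w7}): φ is false.
  w1 (successors {w6}): φ is true.
  w2 (successors {w0, w3, w4}): φ is false.
  w3 (successors {w0, w6}): φ is true.
  w4 (successors {w1}): φ is false.
  w5 (successors {w6}): φ is true.
  w6 (successors {w2, w4, w5}): φ is false.
  w7 (successors {w0, w6, w7}): φ is false.
For instance, at w1:
  At w1: \neg \Box s is true, \Box \Diamond r is true, so \neg \Box s \land \Box \Diamond r is true.
    At w1: \Box s is false, so \neg \Box s is true.
      At w1: \Box s requires s at every successor {w6}.
        s fails at w6, so \Box s is false at w1.
    At w1: \Box \Diamond r requires \Diamond r at every successor {w6}.
      At w6: \Diamond r is true.
    So \Box \Diamond r is true at w1.
Satisfying worlds: {w1, w3, w5}

w1, w3, w5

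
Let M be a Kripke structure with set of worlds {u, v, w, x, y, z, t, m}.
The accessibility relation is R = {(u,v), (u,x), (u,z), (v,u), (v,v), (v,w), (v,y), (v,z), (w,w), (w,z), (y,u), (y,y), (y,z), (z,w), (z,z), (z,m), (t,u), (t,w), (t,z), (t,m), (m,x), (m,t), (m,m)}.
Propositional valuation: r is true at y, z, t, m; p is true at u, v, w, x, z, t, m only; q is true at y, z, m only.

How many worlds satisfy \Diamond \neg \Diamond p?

Let φ = \Diamond \neg \Diamond p. Evaluate φ at each world:
  u (successors {v, x, z}): φ is true.
  v (successors {u, v, w, y, z}): φ is false.
  w (successors {w, z}): φ is false.
  x (successors ∅): φ is false.
  y (successors {u, y, z}): φ is false.
  z (successors {w, z, m}): φ is false.
  t (successors {u, w, z, m}): φ is false.
  m (successors {x, t, m}): φ is true.
For instance, at w:
  At w: \Diamond \neg \Diamond p requires \neg \Diamond p at some successor in {w, z}.
    At w: \neg \Diamond p is false.
    At z: \neg \Diamond p is false.
  So \Diamond \neg \Diamond p is false at w.
Satisfying worlds: {u, m}

2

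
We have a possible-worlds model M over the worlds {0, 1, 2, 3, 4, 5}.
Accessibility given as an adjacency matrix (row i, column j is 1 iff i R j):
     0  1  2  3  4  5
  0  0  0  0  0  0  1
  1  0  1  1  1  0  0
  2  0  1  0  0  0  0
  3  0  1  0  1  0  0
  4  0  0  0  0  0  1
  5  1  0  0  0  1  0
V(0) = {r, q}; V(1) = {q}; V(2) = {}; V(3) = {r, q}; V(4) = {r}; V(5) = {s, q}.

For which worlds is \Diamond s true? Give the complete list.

Recall that \Diamond ψ holds at a world iff ψ holds at some accessible world.
Let φ = \Diamond s. Evaluate φ at each world:
  0 (successors {5}): φ is true.
  1 (successors {1, 2, 3}): φ is false.
  2 (successors {1}): φ is false.
  3 (successors {1, 3}): φ is false.
  4 (successors {5}): φ is true.
  5 (successors {0, 4}): φ is false.
For instance, at 3:
  At 3: \Diamond s requires s at some successor in {1, 3}.
    At 1: s is false.
    At 3: s is false.
  So \Diamond s is false at 3.
Satisfying worlds: {0, 4}

0, 4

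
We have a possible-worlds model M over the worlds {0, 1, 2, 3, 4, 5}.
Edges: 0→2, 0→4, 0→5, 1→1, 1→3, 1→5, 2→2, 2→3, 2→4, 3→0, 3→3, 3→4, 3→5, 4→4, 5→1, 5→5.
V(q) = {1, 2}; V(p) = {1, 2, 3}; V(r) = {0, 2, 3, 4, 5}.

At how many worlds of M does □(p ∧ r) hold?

0

Recall that □ψ holds at a world iff ψ holds at every accessible world, and ◇ψ holds iff ψ holds at some accessible world.
Let φ = □(p ∧ r). Evaluate φ at each world:
  0 (successors {2, 4, 5}): φ is false.
  1 (successors {1, 3, 5}): φ is false.
  2 (successors {2, 3, 4}): φ is false.
  3 (successors {0, 3, 4, 5}): φ is false.
  4 (successors {4}): φ is false.
  5 (successors {1, 5}): φ is false.
For instance, at 5:
  At 5: □(p ∧ r) requires p ∧ r at every successor {1, 5}.
    p ∧ r fails at 1, so □(p ∧ r) is false at 5.
Satisfying worlds: none.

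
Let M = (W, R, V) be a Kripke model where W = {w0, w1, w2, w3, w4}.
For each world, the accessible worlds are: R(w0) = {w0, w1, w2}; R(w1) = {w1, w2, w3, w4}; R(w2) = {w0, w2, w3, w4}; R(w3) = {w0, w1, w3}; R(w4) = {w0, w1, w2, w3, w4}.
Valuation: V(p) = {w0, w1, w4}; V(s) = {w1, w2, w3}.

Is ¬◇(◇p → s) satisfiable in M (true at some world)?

No

Let φ = ¬◇(◇p → s). Evaluate φ at each world:
  w0 (successors {w0, w1, w2}): φ is false.
  w1 (successors {w1, w2, w3, w4}): φ is false.
  w2 (successors {w0, w2, w3, w4}): φ is false.
  w3 (successors {w0, w1, w3}): φ is false.
  w4 (successors {w0, w1, w2, w3, w4}): φ is false.
For instance, at w4:
  At w4: ◇(◇p → s) is true, so ¬◇(◇p → s) is false.
    At w4: ◇(◇p → s) requires ◇p → s at some successor in {w0, w1, w2, w3, w4}.
      ◇p → s holds at w1, so ◇(◇p → s) is true at w4.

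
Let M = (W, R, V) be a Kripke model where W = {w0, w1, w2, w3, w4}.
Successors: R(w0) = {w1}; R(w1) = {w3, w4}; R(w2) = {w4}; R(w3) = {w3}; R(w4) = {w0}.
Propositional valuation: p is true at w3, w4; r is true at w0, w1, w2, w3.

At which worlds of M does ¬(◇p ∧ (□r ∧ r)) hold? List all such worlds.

Let φ = ¬(◇p ∧ (□r ∧ r)). Evaluate φ at each world:
  w0 (successors {w1}): φ is true.
  w1 (successors {w3, w4}): φ is true.
  w2 (successors {w4}): φ is true.
  w3 (successors {w3}): φ is false.
  w4 (successors {w0}): φ is true.
For instance, at w2:
  At w2: ◇p ∧ (□r ∧ r) is false, so ¬(◇p ∧ (□r ∧ r)) is true.
    At w2: ◇p is true, □r ∧ r is false, so ◇p ∧ (□r ∧ r) is false.
      At w2: ◇p requires p at some successor in {w4}.
        p holds at w4, so ◇p is true at w2.
      At w2: □r is false, r is true, so □r ∧ r is false.
Satisfying worlds: {w0, w1, w2, w4}

w0, w1, w2, w4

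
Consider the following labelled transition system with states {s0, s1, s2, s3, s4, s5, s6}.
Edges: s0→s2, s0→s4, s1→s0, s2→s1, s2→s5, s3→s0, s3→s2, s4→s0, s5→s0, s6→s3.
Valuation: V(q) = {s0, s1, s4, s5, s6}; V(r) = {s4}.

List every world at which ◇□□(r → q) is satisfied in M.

s0, s1, s2, s3, s4, s5, s6

Let φ = ◇□□(r → q). Evaluate φ at each world:
  s0 (successors {s2, s4}): φ is true.
  s1 (successors {s0}): φ is true.
  s2 (successors {s1, s5}): φ is true.
  s3 (successors {s0, s2}): φ is true.
  s4 (successors {s0}): φ is true.
  s5 (successors {s0}): φ is true.
  s6 (successors {s3}): φ is true.
For instance, at s6:
  At s6: ◇□□(r → q) requires □□(r → q) at some successor in {s3}.
    □□(r → q) holds at s3, so ◇□□(r → q) is true at s6.
      At s3: □□(r → q) requires □(r → q) at every successor {s0, s2}.
        At s0: □(r → q) is true.
        At s2: □(r → q) is true.
      So □□(r → q) is true at s3.
Satisfying worlds: {s0, s1, s2, s3, s4, s5, s6}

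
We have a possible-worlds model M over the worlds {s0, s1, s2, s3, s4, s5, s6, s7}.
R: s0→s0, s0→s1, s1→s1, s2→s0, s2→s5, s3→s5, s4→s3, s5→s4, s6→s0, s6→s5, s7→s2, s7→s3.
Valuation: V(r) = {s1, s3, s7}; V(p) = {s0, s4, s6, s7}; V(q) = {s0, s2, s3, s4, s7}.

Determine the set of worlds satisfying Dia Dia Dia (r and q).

s2, s3, s6

Let φ = Dia Dia Dia (r and q). Evaluate φ at each world:
  s0 (successors {s0, s1}): φ is false.
  s1 (successors {s1}): φ is false.
  s2 (successors {s0, s5}): φ is true.
  s3 (successors {s5}): φ is true.
  s4 (successors {s3}): φ is false.
  s5 (successors {s4}): φ is false.
  s6 (successors {s0, s5}): φ is true.
  s7 (successors {s2, s3}): φ is false.
For instance, at s7:
  At s7: Dia Dia Dia (r and q) requires Dia Dia (r and q) at some successor in {s2, s3}.
    At s2: Dia Dia (r and q) is false.
    At s3: Dia Dia (r and q) is false.
  So Dia Dia Dia (r and q) is false at s7.
Satisfying worlds: {s2, s3, s6}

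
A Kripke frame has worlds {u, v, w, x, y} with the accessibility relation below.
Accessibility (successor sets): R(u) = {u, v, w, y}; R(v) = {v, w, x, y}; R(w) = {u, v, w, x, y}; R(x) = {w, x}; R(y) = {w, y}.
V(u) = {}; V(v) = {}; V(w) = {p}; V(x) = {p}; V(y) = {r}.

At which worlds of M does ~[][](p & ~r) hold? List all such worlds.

Let φ = ~[][](p & ~r). Evaluate φ at each world:
  u (successors {u, v, w, y}): φ is true.
  v (successors {v, w, x, y}): φ is true.
  w (successors {u, v, w, x, y}): φ is true.
  x (successors {w, x}): φ is true.
  y (successors {w, y}): φ is true.
For instance, at y:
  At y: [][](p & ~r) is false, so ~[][](p & ~r) is true.
    At y: [][](p & ~r) requires [](p & ~r) at every successor {w, y}.
      [](p & ~r) fails at w, so [][](p & ~r) is false at y.
Satisfying worlds: {u, v, w, x, y}

u, v, w, x, y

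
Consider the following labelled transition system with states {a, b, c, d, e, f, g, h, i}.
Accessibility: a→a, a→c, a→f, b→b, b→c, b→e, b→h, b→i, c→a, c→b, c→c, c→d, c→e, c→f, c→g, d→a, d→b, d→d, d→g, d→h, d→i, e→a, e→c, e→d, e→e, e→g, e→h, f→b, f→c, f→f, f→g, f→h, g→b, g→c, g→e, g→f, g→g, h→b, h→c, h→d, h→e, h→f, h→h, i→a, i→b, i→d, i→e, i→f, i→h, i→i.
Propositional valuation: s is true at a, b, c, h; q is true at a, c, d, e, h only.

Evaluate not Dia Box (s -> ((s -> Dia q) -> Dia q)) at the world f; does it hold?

No

Recall that Box ψ holds at a world iff ψ holds at every accessible world, and Dia ψ holds iff ψ holds at some accessible world.
At f: Dia Box (s -> ((s -> Dia q) -> Dia q)) is true, so not Dia Box (s -> ((s -> Dia q) -> Dia q)) is false.
  At f: Dia Box (s -> ((s -> Dia q) -> Dia q)) requires Box (s -> ((s -> Dia q) -> Dia q)) at some successor in {b, c, f, g, h}.
    Box (s -> ((s -> Dia q) -> Dia q)) holds at b, so Dia Box (s -> ((s -> Dia q) -> Dia q)) is true at f.
      At b: Box (s -> ((s -> Dia q) -> Dia q)) requires s -> ((s -> Dia q) -> Dia q) at every successor {b, c, e, h, i}.
        At b: s -> ((s -> Dia q) -> Dia q) is true.
        At c: s -> ((s -> Dia q) -> Dia q) is true.
        At e: s -> ((s -> Dia q) -> Dia q) is true.
        At h: s -> ((s -> Dia q) -> Dia q) is true.
        At i: s -> ((s -> Dia q) -> Dia q) is true.
      So Box (s -> ((s -> Dia q) -> Dia q)) is true at b.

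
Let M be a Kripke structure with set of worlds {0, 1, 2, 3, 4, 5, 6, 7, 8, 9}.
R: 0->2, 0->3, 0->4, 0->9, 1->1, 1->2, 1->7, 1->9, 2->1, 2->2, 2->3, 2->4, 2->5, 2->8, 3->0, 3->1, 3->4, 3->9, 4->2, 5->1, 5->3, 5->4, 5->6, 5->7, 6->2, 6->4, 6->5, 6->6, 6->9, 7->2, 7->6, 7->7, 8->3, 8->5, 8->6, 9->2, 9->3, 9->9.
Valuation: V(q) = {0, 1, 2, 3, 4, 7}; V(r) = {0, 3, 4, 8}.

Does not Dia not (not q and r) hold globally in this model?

Let φ = not Dia not (not q and r). Evaluate φ at each world:
  0 (successors {2, 3, 4, 9}): φ is false.
  1 (successors {1, 2, 7, 9}): φ is false.
  2 (successors {1, 2, 3, 4, 5, 8}): φ is false.
  3 (successors {0, 1, 4, 9}): φ is false.
  4 (successors {2}): φ is false.
  5 (successors {1, 3, 4, 6, 7}): φ is false.
  6 (successors {2, 4, 5, 6, 9}): φ is false.
  7 (successors {2, 6, 7}): φ is false.
  8 (successors {3, 5, 6}): φ is false.
  9 (successors {2, 3, 9}): φ is false.
Detail at 0 (counterexample):
  At 0: Dia not (not q and r) is true, so not Dia not (not q and r) is false.
    At 0: Dia not (not q and r) requires not (not q and r) at some successor in {2, 3, 4, 9}.
      not (not q and r) holds at 2, so Dia not (not q and r) is true at 0.

No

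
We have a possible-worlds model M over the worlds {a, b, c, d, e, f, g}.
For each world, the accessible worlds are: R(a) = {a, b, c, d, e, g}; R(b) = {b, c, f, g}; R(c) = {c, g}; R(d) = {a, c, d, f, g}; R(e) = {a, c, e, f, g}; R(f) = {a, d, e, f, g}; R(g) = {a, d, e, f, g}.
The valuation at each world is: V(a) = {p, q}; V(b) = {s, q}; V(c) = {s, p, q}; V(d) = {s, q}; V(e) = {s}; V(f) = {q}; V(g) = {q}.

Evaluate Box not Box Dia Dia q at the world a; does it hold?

No

At a: Box not Box Dia Dia q requires not Box Dia Dia q at every successor {a, b, c, d, e, g}.
  not Box Dia Dia q fails at a, so Box not Box Dia Dia q is false at a.
    At a: Box Dia Dia q is true, so not Box Dia Dia q is false.
      At a: Box Dia Dia q requires Dia Dia q at every successor {a, b, c, d, e, g}.
        At a: Dia Dia q is true.
        At b: Dia Dia q is true.
        At c: Dia Dia q is true.
        At d: Dia Dia q is true.
        At e: Dia Dia q is true.
        At g: Dia Dia q is true.
      So Box Dia Dia q is true at a.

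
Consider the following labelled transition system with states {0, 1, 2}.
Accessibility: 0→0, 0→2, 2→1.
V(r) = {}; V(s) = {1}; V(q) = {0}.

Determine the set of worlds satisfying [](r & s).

1

Let φ = [](r & s). Evaluate φ at each world:
  0 (successors {0, 2}): φ is false.
  1 (successors ∅): φ is true.
  2 (successors {1}): φ is false.
For instance, at 0:
  At 0: [](r & s) requires r & s at every successor {0, 2}.
    r & s fails at 0, so [](r & s) is false at 0.
Satisfying worlds: {1}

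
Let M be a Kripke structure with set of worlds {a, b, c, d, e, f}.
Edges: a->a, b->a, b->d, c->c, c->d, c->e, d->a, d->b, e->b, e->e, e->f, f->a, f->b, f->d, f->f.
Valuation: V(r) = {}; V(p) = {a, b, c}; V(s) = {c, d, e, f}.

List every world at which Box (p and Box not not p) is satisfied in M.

Recall that Box ψ holds at a world iff ψ holds at every accessible world, and Dia ψ holds iff ψ holds at some accessible world.
Let φ = Box (p and Box not not p). Evaluate φ at each world:
  a (successors {a}): φ is true.
  b (successors {a, d}): φ is false.
  c (successors {c, d, e}): φ is false.
  d (successors {a, b}): φ is false.
  e (successors {b, e, f}): φ is false.
  f (successors {a, b, d, f}): φ is false.
For instance, at b:
  At b: Box (p and Box not not p) requires p and Box not not p at every successor {a, d}.
    p and Box not not p fails at d, so Box (p and Box not not p) is false at b.
      At d: p is false, Box not not p is true, so p and Box not not p is false.
Satisfying worlds: {a}

a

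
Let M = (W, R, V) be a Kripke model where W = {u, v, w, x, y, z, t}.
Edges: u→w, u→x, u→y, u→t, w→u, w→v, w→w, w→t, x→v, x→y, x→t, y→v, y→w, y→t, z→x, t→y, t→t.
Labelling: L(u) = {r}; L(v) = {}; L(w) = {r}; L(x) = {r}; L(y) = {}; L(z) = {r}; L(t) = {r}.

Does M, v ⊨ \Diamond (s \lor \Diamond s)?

No

At v: no accessible worlds, so \Diamond (s \lor \Diamond s) is false.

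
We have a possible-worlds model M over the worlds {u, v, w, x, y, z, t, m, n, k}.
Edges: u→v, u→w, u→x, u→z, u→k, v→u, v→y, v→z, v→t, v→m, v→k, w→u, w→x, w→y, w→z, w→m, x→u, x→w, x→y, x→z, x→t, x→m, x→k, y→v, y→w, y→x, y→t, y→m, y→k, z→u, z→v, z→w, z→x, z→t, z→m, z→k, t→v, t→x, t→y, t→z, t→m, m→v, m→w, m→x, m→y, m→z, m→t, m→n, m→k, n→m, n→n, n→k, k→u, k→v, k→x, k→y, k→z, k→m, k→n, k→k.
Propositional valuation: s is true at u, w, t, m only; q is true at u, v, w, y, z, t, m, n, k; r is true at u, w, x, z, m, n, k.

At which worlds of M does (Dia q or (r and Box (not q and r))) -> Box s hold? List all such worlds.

Recall that Box ψ holds at a world iff ψ holds at every accessible world, and Dia ψ holds iff ψ holds at some accessible world.
Let φ = (Dia q or (r and Box (not q and r))) -> Box s. Evaluate φ at each world:
  u (successors {v, w, x, z, k}): φ is false.
  v (successors {u, y, z, t, m, k}): φ is false.
  w (successors {u, x, y, z, m}): φ is false.
  x (successors {u, w, y, z, t, m, k}): φ is false.
  y (successors {v, w, x, t, m, k}): φ is false.
  z (successors {u, v, w, x, t, m, k}): φ is false.
  t (successors {v, x, y, z, m}): φ is false.
  m (successors {v, w, x, y, z, t, n, k}): φ is false.
  n (successors {m, n, k}): φ is false.
  k (successors {u, v, x, y, z, m, n, k}): φ is false.
For instance, at k:
  At k: Dia q or (r and Box (not q and r)) is true, Box s is false, so (Dia q or (r and Box (not q and r))) -> Box s is false.
    At k: Dia q is true, r and Box (not q and r) is false, so Dia q or (r and Box (not q and r)) is true.
      At k: Dia q requires q at some successor in {u, v, x, y, z, m, n, k}.
        q holds at u, so Dia q is true at k.
      At k: r is true, Box (not q and r) is false, so r and Box (not q and r) is false.
    At k: Box s requires s at every successor {u, v, x, y, z, m, n, k}.
      s fails at v, so Box s is false at k.
Satisfying worlds: none.

none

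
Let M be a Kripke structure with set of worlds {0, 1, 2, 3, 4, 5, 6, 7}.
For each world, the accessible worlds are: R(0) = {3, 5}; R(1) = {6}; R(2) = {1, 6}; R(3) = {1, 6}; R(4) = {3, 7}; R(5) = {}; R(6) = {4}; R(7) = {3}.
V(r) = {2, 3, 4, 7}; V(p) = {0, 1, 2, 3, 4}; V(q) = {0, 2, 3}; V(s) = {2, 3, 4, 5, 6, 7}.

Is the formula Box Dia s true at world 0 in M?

No

Recall that Box ψ holds at a world iff ψ holds at every accessible world, and Dia ψ holds iff ψ holds at some accessible world.
At 0: Box Dia s requires Dia s at every successor {3, 5}.
  Dia s fails at 5, so Box Dia s is false at 0.
    At 5: no accessible worlds, so Dia s is false.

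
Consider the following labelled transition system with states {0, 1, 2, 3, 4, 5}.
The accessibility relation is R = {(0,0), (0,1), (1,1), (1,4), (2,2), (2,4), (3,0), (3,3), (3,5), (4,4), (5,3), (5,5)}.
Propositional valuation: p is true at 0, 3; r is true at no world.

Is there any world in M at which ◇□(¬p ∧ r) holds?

Let φ = ◇□(¬p ∧ r). Evaluate φ at each world:
  0 (successors {0, 1}): φ is false.
  1 (successors {1, 4}): φ is false.
  2 (successors {2, 4}): φ is false.
  3 (successors {0, 3, 5}): φ is false.
  4 (successors {4}): φ is false.
  5 (successors {3, 5}): φ is false.
For instance, at 4:
  At 4: ◇□(¬p ∧ r) requires □(¬p ∧ r) at some successor in {4}.
    At 4: □(¬p ∧ r) is false.
  So ◇□(¬p ∧ r) is false at 4.

No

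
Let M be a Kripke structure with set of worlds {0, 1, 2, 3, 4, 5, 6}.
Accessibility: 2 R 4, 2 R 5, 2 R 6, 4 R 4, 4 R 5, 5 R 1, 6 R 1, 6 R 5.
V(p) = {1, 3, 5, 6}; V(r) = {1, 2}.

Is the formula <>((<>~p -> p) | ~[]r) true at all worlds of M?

No

Recall that []ψ holds at a world iff ψ holds at every accessible world, and <>ψ holds iff ψ holds at some accessible world.
Let φ = <>((<>~p -> p) | ~[]r). Evaluate φ at each world:
  0 (successors ∅): φ is false.
  1 (successors ∅): φ is false.
  2 (successors {4, 5, 6}): φ is true.
  3 (successors ∅): φ is false.
  4 (successors {4, 5}): φ is true.
  5 (successors {1}): φ is true.
  6 (successors {1, 5}): φ is true.
Detail at 0 (counterexample):
  At 0: no accessible worlds, so <>((<>~p -> p) | ~[]r) is false.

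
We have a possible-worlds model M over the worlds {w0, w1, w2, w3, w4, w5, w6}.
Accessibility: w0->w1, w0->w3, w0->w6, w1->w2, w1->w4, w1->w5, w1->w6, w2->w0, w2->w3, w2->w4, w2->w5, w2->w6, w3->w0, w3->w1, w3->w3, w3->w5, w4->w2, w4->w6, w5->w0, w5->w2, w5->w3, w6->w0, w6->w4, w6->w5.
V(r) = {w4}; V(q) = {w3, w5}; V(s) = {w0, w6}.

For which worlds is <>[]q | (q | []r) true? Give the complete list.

w3, w5

Recall that []ψ holds at a world iff ψ holds at every accessible world, and <>ψ holds iff ψ holds at some accessible world.
Let φ = <>[]q | (q | []r). Evaluate φ at each world:
  w0 (successors {w1, w3, w6}): φ is false.
  w1 (successors {w2, w4, w5, w6}): φ is false.
  w2 (successors {w0, w3, w4, w5, w6}): φ is false.
  w3 (successors {w0, w1, w3, w5}): φ is true.
  w4 (successors {w2, w6}): φ is false.
  w5 (successors {w0, w2, w3}): φ is true.
  w6 (successors {w0, w4, w5}): φ is false.
For instance, at w3:
  At w3: <>[]q is false, q | []r is true, so <>[]q | (q | []r) is true.
    At w3: <>[]q requires []q at some successor in {w0, w1, w3, w5}.
      At w0: []q is false.
      At w1: []q is false.
      At w3: []q is false.
      At w5: []q is false.
    So <>[]q is false at w3.
    At w3: q is true, []r is false, so q | []r is true.
      At w3: []r requires r at every successor {w0, w1, w3, w5}.
        r fails at w0, so []r is false at w3.
Satisfying worlds: {w3, w5}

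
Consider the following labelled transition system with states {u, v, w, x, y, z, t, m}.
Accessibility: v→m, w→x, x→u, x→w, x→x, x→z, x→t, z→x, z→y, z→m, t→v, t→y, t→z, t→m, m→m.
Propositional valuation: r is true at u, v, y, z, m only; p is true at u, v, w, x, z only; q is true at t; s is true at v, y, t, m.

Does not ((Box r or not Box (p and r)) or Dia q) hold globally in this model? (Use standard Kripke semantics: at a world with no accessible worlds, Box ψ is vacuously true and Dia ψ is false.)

Recall that Box ψ holds at a world iff ψ holds at every accessible world, and Dia ψ holds iff ψ holds at some accessible world.
Let φ = not ((Box r or not Box (p and r)) or Dia q). Evaluate φ at each world:
  u (successors ∅): φ is false.
  v (successors {m}): φ is false.
  w (successors {x}): φ is false.
  x (successors {u, w, x, z, t}): φ is false.
  y (successors ∅): φ is false.
  z (successors {x, y, m}): φ is false.
  t (successors {v, y, z, m}): φ is false.
  m (successors {m}): φ is false.
Detail at u (counterexample):
  At u: (Box r or not Box (p and r)) or Dia q is true, so not ((Box r or not Box (p and r)) or Dia q) is false.
    At u: Box r or not Box (p and r) is true, Dia q is false, so (Box r or not Box (p and r)) or Dia q is true.
      At u: Box r is true, not Box (p and r) is false, so Box r or not Box (p and r) is true.
      At u: no accessible worlds, so Dia q is false.

No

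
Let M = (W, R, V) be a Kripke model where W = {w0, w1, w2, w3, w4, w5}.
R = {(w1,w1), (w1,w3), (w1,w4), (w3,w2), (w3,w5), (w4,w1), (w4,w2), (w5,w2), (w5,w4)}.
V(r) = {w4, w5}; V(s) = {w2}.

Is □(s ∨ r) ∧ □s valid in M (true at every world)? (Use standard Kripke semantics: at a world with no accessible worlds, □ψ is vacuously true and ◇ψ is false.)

No

Recall that □ψ holds at a world iff ψ holds at every accessible world, and ◇ψ holds iff ψ holds at some accessible world.
Let φ = □(s ∨ r) ∧ □s. Evaluate φ at each world:
  w0 (successors ∅): φ is true.
  w1 (successors {w1, w3, w4}): φ is false.
  w2 (successors ∅): φ is true.
  w3 (successors {w2, w5}): φ is false.
  w4 (successors {w1, w2}): φ is false.
  w5 (successors {w2, w4}): φ is false.
Detail at w1 (counterexample):
  At w1: □(s ∨ r) is false, □s is false, so □(s ∨ r) ∧ □s is false.
    At w1: □(s ∨ r) requires s ∨ r at every successor {w1, w3, w4}.
      s ∨ r fails at w1, so □(s ∨ r) is false at w1.
    At w1: □s requires s at every successor {w1, w3, w4}.
      s fails at w1, so □s is false at w1.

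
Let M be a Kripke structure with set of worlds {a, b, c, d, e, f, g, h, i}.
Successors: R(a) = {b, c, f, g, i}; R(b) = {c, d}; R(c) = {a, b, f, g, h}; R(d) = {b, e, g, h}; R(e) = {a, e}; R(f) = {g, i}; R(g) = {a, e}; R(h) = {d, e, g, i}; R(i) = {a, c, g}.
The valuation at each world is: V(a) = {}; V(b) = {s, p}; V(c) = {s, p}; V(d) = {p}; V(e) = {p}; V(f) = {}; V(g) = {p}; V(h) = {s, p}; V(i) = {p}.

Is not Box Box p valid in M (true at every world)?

Yes

Let φ = not Box Box p. Evaluate φ at each world:
  a (successors {b, c, f, g, i}): φ is true.
  b (successors {c, d}): φ is true.
  c (successors {a, b, f, g, h}): φ is true.
  d (successors {b, e, g, h}): φ is true.
  e (successors {a, e}): φ is true.
  f (successors {g, i}): φ is true.
  g (successors {a, e}): φ is true.
  h (successors {d, e, g, i}): φ is true.
  i (successors {a, c, g}): φ is true.
For instance, at a:
  At a: Box Box p is false, so not Box Box p is true.
    At a: Box Box p requires Box p at every successor {b, c, f, g, i}.
      Box p fails at c, so Box Box p is false at a.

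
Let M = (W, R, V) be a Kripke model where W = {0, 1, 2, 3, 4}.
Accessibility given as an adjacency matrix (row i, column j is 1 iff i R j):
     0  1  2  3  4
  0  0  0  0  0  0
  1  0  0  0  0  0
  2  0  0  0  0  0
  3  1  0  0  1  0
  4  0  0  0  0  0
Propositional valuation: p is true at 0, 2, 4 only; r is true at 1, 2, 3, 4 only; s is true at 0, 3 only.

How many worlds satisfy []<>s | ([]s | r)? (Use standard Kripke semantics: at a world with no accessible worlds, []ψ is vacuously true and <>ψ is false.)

5

Let φ = []<>s | ([]s | r). Evaluate φ at each world:
  0 (successors ∅): φ is true.
  1 (successors ∅): φ is true.
  2 (successors ∅): φ is true.
  3 (successors {0, 3}): φ is true.
  4 (successors ∅): φ is true.
For instance, at 3:
  At 3: []<>s is false, []s | r is true, so []<>s | ([]s | r) is true.
    At 3: []<>s requires <>s at every successor {0, 3}.
      <>s fails at 0, so []<>s is false at 3.
    At 3: []s is true, r is true, so []s | r is true.
      At 3: []s requires s at every successor {0, 3}.
        At 0: s is true.
        At 3: s is true.
      So []s is true at 3.
Satisfying worlds: {0, 1, 2, 3, 4}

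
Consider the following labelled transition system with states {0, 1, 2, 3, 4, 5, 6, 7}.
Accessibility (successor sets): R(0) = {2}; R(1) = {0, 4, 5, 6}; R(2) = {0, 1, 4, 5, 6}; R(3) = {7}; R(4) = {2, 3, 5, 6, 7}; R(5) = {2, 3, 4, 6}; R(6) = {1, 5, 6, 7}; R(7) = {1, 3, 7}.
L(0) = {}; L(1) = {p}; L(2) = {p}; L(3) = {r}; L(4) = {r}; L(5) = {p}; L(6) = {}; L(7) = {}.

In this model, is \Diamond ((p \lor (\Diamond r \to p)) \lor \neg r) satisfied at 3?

Yes

Recall that \Diamond ψ holds at a world iff ψ holds at some accessible world.
At 3: \Diamond ((p \lor (\Diamond r \to p)) \lor \neg r) requires (p \lor (\Diamond r \to p)) \lor \neg r at some successor in {7}.
  (p \lor (\Diamond r \to p)) \lor \neg r holds at 7, so \Diamond ((p \lor (\Diamond r \to p)) \lor \neg r) is true at 3.
    At 7: p \lor (\Diamond r \to p) is false, \neg r is true, so (p \lor (\Diamond r \to p)) \lor \neg r is true.
      At 7: p is false, \Diamond r \to p is false, so p \lor (\Diamond r \to p) is false.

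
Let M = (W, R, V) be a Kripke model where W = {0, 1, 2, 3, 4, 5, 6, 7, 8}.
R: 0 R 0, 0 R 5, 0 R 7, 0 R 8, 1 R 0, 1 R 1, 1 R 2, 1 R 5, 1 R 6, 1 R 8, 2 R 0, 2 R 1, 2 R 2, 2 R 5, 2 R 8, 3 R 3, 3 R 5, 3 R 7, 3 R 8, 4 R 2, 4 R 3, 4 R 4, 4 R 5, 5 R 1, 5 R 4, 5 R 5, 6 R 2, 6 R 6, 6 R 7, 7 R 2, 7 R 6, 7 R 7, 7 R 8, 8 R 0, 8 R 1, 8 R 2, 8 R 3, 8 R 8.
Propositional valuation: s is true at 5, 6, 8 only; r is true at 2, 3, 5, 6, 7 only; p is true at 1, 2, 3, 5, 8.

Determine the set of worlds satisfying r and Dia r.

2, 3, 5, 6, 7

Let φ = r and Dia r. Evaluate φ at each world:
  0 (successors {0, 5, 7, 8}): φ is false.
  1 (successors {0, 1, 2, 5, 6, 8}): φ is false.
  2 (successors {0, 1, 2, 5, 8}): φ is true.
  3 (successors {3, 5, 7, 8}): φ is true.
  4 (successors {2, 3, 4, 5}): φ is false.
  5 (successors {1, 4, 5}): φ is true.
  6 (successors {2, 6, 7}): φ is true.
  7 (successors {2, 6, 7, 8}): φ is true.
  8 (successors {0, 1, 2, 3, 8}): φ is false.
For instance, at 1:
  At 1: r is false, Dia r is true, so r and Dia r is false.
    At 1: Dia r requires r at some successor in {0, 1, 2, 5, 6, 8}.
      r holds at 2, so Dia r is true at 1.
Satisfying worlds: {2, 3, 5, 6, 7}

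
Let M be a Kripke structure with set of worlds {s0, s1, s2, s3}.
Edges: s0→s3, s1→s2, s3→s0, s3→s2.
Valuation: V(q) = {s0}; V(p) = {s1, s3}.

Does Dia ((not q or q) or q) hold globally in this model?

Let φ = Dia ((not q or q) or q). Evaluate φ at each world:
  s0 (successors {s3}): φ is true.
  s1 (successors {s2}): φ is true.
  s2 (successors ∅): φ is false.
  s3 (successors {s0, s2}): φ is true.
Detail at s2 (counterexample):
  At s2: no accessible worlds, so Dia ((not q or q) or q) is false.

No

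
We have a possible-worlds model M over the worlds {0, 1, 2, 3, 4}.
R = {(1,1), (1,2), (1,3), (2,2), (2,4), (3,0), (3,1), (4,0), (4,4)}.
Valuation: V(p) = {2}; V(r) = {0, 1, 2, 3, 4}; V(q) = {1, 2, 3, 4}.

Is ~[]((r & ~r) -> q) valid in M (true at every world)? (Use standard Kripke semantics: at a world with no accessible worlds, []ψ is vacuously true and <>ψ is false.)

No

Let φ = ~[]((r & ~r) -> q). Evaluate φ at each world:
  0 (successors ∅): φ is false.
  1 (successors {1, 2, 3}): φ is false.
  2 (successors {2, 4}): φ is false.
  3 (successors {0, 1}): φ is false.
  4 (successors {0, 4}): φ is false.
Detail at 0 (counterexample):
  At 0: []((r & ~r) -> q) is true, so ~[]((r & ~r) -> q) is false.
    At 0: no accessible worlds, so []((r & ~r) -> q) holds vacuously.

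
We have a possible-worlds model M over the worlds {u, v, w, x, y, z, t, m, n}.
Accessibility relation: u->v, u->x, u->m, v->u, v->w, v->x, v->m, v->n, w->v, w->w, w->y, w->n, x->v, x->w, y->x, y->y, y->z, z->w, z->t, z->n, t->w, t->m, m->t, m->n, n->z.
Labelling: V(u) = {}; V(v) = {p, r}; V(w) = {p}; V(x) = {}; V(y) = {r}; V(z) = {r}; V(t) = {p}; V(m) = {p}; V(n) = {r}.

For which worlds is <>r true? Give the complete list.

Let φ = <>r. Evaluate φ at each world:
  u (successors {v, x, m}): φ is true.
  v (successors {u, w, x, m, n}): φ is true.
  w (successors {v, w, y, n}): φ is true.
  x (successors {v, w}): φ is true.
  y (successors {x, y, z}): φ is true.
  z (successors {w, t, n}): φ is true.
  t (successors {w, m}): φ is false.
  m (successors {t, n}): φ is true.
  n (successors {z}): φ is true.
For instance, at w:
  At w: <>r requires r at some successor in {v, w, y, n}.
    r holds at v, so <>r is true at w.
Satisfying worlds: {u, v, w, x, y, z, m, n}

u, v, w, x, y, z, m, n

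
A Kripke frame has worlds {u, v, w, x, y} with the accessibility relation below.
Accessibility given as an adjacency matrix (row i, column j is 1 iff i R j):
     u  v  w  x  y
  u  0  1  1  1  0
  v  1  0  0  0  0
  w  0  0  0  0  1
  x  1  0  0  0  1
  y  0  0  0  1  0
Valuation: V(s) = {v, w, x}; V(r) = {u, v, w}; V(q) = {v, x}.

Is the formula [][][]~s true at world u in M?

At u: [][][]~s requires [][]~s at every successor {v, w, x}.
  [][]~s fails at v, so [][][]~s is false at u.
    At v: [][]~s requires []~s at every successor {u}.
      []~s fails at u, so [][]~s is false at v.

No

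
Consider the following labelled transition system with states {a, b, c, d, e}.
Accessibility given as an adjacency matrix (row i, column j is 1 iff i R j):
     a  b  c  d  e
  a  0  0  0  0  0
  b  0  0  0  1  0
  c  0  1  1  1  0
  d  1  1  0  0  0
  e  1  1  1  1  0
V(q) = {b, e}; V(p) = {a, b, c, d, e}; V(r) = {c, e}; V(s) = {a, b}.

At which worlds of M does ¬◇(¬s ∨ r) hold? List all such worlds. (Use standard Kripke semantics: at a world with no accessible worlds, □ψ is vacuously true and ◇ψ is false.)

a, d

Let φ = ¬◇(¬s ∨ r). Evaluate φ at each world:
  a (successors ∅): φ is true.
  b (successors {d}): φ is false.
  c (successors {b, c, d}): φ is false.
  d (successors {a, b}): φ is true.
  e (successors {a, b, c, d}): φ is false.
For instance, at c:
  At c: ◇(¬s ∨ r) is true, so ¬◇(¬s ∨ r) is false.
    At c: ◇(¬s ∨ r) requires ¬s ∨ r at some successor in {b, c, d}.
      ¬s ∨ r holds at c, so ◇(¬s ∨ r) is true at c.
Satisfying worlds: {a, d}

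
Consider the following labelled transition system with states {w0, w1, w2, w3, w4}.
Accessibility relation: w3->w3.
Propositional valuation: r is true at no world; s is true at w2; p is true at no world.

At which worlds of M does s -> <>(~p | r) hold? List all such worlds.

w0, w1, w3, w4

Let φ = s -> <>(~p | r). Evaluate φ at each world:
  w0 (successors ∅): φ is true.
  w1 (successors ∅): φ is true.
  w2 (successors ∅): φ is false.
  w3 (successors {w3}): φ is true.
  w4 (successors ∅): φ is true.
For instance, at w3:
  At w3: s is false, <>(~p | r) is true, so s -> <>(~p | r) is true.
    At w3: <>(~p | r) requires ~p | r at some successor in {w3}.
      ~p | r holds at w3, so <>(~p | r) is true at w3.
Satisfying worlds: {w0, w1, w3, w4}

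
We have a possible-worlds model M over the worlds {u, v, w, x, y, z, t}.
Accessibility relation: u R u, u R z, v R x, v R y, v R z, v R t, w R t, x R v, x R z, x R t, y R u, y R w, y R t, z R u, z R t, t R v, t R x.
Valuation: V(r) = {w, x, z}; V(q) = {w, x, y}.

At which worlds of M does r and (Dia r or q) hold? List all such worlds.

Recall that Dia ψ holds at a world iff ψ holds at some accessible world.
Let φ = r and (Dia r or q). Evaluate φ at each world:
  u (successors {u, z}): φ is false.
  v (successors {x, y, z, t}): φ is false.
  w (successors {t}): φ is true.
  x (successors {v, z, t}): φ is true.
  y (successors {u, w, t}): φ is false.
  z (successors {u, t}): φ is false.
  t (successors {v, x}): φ is false.
For instance, at v:
  At v: r is false, Dia r or q is true, so r and (Dia r or q) is false.
    At v: Dia r is true, q is false, so Dia r or q is true.
      At v: Dia r requires r at some successor in {x, y, z, t}.
        r holds at x, so Dia r is true at v.
Satisfying worlds: {w, x}

w, x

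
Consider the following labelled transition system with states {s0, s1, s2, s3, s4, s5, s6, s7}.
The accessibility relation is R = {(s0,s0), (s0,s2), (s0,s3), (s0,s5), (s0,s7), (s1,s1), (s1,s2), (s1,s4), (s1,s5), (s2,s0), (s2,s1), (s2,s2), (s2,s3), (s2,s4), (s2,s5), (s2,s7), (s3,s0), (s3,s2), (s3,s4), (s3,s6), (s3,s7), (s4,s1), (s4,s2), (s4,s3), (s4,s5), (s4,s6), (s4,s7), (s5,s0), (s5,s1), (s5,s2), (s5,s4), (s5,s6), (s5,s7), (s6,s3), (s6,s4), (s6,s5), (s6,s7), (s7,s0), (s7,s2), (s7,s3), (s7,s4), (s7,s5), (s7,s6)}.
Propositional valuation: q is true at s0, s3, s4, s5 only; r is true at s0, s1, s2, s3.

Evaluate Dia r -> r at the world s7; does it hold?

At s7: Dia r is true, r is false, so Dia r -> r is false.
  At s7: Dia r requires r at some successor in {s0, s2, s3, s4, s5, s6}.
    r holds at s0, so Dia r is true at s7.

No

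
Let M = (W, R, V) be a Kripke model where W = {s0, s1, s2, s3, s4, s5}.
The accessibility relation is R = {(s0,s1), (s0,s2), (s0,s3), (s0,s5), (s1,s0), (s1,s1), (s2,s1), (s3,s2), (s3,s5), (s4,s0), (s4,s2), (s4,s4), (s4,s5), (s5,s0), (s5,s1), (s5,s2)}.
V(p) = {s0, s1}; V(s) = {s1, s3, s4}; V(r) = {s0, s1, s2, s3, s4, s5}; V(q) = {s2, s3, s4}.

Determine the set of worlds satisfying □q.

Let φ = □q. Evaluate φ at each world:
  s0 (successors {s1, s2, s3, s5}): φ is false.
  s1 (successors {s0, s1}): φ is false.
  s2 (successors {s1}): φ is false.
  s3 (successors {s2, s5}): φ is false.
  s4 (successors {s0, s2, s4, s5}): φ is false.
  s5 (successors {s0, s1, s2}): φ is false.
For instance, at s0:
  At s0: □q requires q at every successor {s1, s2, s3, s5}.
    q fails at s1, so □q is false at s0.
Satisfying worlds: none.

none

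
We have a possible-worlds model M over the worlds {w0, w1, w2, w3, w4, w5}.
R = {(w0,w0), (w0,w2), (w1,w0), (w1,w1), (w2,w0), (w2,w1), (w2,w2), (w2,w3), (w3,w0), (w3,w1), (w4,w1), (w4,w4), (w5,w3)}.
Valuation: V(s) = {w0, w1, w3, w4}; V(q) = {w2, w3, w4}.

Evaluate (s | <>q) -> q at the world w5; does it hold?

No

Recall that <>ψ holds at a world iff ψ holds at some accessible world.
At w5: s | <>q is true, q is false, so (s | <>q) -> q is false.
  At w5: s is false, <>q is true, so s | <>q is true.
    At w5: <>q requires q at some successor in {w3}.
      q holds at w3, so <>q is true at w5.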